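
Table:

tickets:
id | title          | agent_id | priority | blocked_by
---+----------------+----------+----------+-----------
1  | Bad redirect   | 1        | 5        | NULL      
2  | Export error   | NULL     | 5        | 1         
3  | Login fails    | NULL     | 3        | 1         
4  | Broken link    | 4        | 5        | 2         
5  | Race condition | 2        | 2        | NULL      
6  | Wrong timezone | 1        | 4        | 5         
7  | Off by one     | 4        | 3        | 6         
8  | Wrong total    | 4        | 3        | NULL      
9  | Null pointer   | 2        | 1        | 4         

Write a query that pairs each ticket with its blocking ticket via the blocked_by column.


This is a self-join: tickets is joined to a second copy of itself, matching each row's blocked_by to another row's id. Use LEFT JOIN so rows with blocked_by=NULL are kept.
  - ticket 1 (Bad redirect): blocked_by=NULL -> NULL
  - ticket 2 (Export error): blocked_by=1 -> Bad redirect
  - ticket 3 (Login fails): blocked_by=1 -> Bad redirect
  - ticket 4 (Broken link): blocked_by=2 -> Export error
  - ticket 5 (Race condition): blocked_by=NULL -> NULL
  - ticket 6 (Wrong timezone): blocked_by=5 -> Race condition
  - ticket 7 (Off by one): blocked_by=6 -> Wrong timezone
  - ticket 8 (Wrong total): blocked_by=NULL -> NULL
  - ticket 9 (Null pointer): blocked_by=4 -> Broken link

SQL:
SELECT a.title AS item, b.title AS blocked_by
FROM tickets a
LEFT JOIN tickets b ON a.blocked_by = b.id

Result:
item           | blocked_by    
---------------+---------------
Bad redirect   | NULL          
Export error   | Bad redirect  
Login fails    | Bad redirect  
Broken link    | Export error  
Race condition | NULL          
Wrong timezone | Race condition
Off by one     | Wrong timezone
Wrong total    | NULL          
Null pointer   | Broken link   


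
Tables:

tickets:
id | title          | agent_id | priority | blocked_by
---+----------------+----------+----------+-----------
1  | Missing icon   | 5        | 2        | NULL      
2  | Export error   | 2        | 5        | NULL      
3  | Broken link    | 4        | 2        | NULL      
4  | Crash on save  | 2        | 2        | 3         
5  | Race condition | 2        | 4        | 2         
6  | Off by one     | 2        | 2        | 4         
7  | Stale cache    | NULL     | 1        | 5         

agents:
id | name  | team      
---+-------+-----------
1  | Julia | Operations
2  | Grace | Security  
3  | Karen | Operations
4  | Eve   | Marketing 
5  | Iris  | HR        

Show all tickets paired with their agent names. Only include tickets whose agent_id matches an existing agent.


INNER JOIN keeps only tickets rows whose agent_id matches an id in agents. Walk through each ticket:
  - ticket 1 (Missing icon): agent_id=5 -> matches Iris
  - ticket 2 (Export error): agent_id=2 -> matches Grace
  - ticket 3 (Broken link): agent_id=4 -> matches Eve
  - ticket 4 (Crash on save): agent_id=2 -> matches Grace
  - ticket 5 (Race condition): agent_id=2 -> matches Grace
  - ticket 6 (Off by one): agent_id=2 -> matches Grace
  - ticket 7 (Stale cache): agent_id=NULL, no match -> dropped
So 1 of 7 rows is dropped.

SQL:
SELECT a.title, b.name AS agent
FROM tickets a
INNER JOIN agents b ON a.agent_id = b.id

Result:
title          | agent
---------------+------
Missing icon   | Iris 
Export error   | Grace
Broken link    | Eve  
Crash on save  | Grace
Race condition | Grace
Off by one     | Grace


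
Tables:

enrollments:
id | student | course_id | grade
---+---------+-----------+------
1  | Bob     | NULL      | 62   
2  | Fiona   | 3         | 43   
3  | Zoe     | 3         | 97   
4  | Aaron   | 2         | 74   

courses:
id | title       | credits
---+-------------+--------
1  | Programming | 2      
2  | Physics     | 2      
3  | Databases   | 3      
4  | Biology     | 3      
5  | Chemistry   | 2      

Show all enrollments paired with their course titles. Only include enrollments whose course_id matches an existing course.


INNER JOIN keeps only enrollments rows whose course_id matches an id in courses. Walk through each enrollment:
  - enrollment 1 (Bob): course_id=NULL, no match -> dropped
  - enrollment 2 (Fiona): course_id=3 -> matches Databases
  - enrollment 3 (Zoe): course_id=3 -> matches Databases
  - enrollment 4 (Aaron): course_id=2 -> matches Physics
So 1 of 4 rows is dropped.

SQL:
SELECT a.student, b.title AS course
FROM enrollments a
INNER JOIN courses b ON a.course_id = b.id

Result:
student | course   
--------+----------
Fiona   | Databases
Zoe     | Databases
Aaron   | Physics  


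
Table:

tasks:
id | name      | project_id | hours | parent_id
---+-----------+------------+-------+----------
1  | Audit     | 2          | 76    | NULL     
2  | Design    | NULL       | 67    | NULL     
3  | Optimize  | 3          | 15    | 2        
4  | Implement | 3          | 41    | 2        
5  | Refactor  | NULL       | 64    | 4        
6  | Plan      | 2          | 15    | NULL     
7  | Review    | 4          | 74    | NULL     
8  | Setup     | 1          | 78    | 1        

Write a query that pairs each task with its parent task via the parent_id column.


This is a self-join: tasks is joined to a second copy of itself, matching each row's parent_id to another row's id. Use LEFT JOIN so rows with parent_id=NULL are kept.
  - task 1 (Audit): parent_id=NULL -> NULL
  - task 2 (Design): parent_id=NULL -> NULL
  - task 3 (Optimize): parent_id=2 -> Design
  - task 4 (Implement): parent_id=2 -> Design
  - task 5 (Refactor): parent_id=4 -> Implement
  - task 6 (Plan): parent_id=NULL -> NULL
  - task 7 (Review): parent_id=NULL -> NULL
  - task 8 (Setup): parent_id=1 -> Audit

SQL:
SELECT a.name AS item, b.name AS parent
FROM tasks a
LEFT JOIN tasks b ON a.parent_id = b.id

Result:
item      | parent   
----------+----------
Audit     | NULL     
Design    | NULL     
Optimize  | Design   
Implement | Design   
Refactor  | Implement
Plan      | NULL     
Review    | NULL     
Setup     | Audit    


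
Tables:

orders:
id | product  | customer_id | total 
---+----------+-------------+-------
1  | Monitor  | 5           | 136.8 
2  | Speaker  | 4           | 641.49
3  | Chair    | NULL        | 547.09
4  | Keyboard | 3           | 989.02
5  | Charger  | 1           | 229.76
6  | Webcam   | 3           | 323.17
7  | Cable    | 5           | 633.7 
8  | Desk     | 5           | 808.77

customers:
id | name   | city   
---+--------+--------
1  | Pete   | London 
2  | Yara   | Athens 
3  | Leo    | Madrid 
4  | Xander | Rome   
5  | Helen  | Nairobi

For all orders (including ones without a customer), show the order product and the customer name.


LEFT JOIN keeps every row from orders (the left table); where customer_id has no match in customers, the customer columns become NULL. Walk through each order:
  - order 1 (Monitor): customer_id=5 -> matches Helen
  - order 2 (Speaker): customer_id=4 -> matches Xander
  - order 3 (Chair): customer_id=NULL, no match -> kept with NULL
  - order 4 (Keyboard): customer_id=3 -> matches Leo
  - order 5 (Charger): customer_id=1 -> matches Pete
  - order 6 (Webcam): customer_id=3 -> matches Leo
  - order 7 (Cable): customer_id=5 -> matches Helen
  - order 8 (Desk): customer_id=5 -> matches Helen
All 8 rows appear; 1 has NULL customer.

SQL:
SELECT a.product, b.name AS customer
FROM orders a
LEFT JOIN customers b ON a.customer_id = b.id

Result:
product  | customer
---------+---------
Monitor  | Helen   
Speaker  | Xander  
Chair    | NULL    
Keyboard | Leo     
Charger  | Pete    
Webcam   | Leo     
Cable    | Helen   
Desk     | Helen   


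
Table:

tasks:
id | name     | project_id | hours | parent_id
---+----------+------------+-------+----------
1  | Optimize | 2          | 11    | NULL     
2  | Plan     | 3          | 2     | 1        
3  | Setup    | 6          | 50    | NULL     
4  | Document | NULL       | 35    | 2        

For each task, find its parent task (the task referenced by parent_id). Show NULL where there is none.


This is a self-join: tasks is joined to a second copy of itself, matching each row's parent_id to another row's id. Use LEFT JOIN so rows with parent_id=NULL are kept.
  - task 1 (Optimize): parent_id=NULL -> NULL
  - task 2 (Plan): parent_id=1 -> Optimize
  - task 3 (Setup): parent_id=NULL -> NULL
  - task 4 (Document): parent_id=2 -> Plan

SQL:
SELECT a.name AS item, b.name AS parent
FROM tasks a
LEFT JOIN tasks b ON a.parent_id = b.id

Result:
item     | parent  
---------+---------
Optimize | NULL    
Plan     | Optimize
Setup    | NULL    
Document | Plan    


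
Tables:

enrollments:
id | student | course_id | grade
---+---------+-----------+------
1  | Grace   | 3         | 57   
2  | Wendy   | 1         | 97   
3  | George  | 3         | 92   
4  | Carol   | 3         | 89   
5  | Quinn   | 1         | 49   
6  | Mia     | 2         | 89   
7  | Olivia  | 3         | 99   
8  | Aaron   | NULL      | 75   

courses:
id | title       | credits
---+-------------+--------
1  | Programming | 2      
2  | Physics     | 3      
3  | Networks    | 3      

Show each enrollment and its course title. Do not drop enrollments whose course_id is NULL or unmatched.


LEFT JOIN keeps every row from enrollments (the left table); where course_id has no match in courses, the course columns become NULL. Walk through each enrollment:
  - enrollment 1 (Grace): course_id=3 -> matches Networks
  - enrollment 2 (Wendy): course_id=1 -> matches Programming
  - enrollment 3 (George): course_id=3 -> matches Networks
  - enrollment 4 (Carol): course_id=3 -> matches Networks
  - enrollment 5 (Quinn): course_id=1 -> matches Programming
  - enrollment 6 (Mia): course_id=2 -> matches Physics
  - enrollment 7 (Olivia): course_id=3 -> matches Networks
  - enrollment 8 (Aaron): course_id=NULL, no match -> kept with NULL
All 8 rows appear; 1 has NULL course.

SQL:
SELECT a.student, b.title AS course
FROM enrollments a
LEFT JOIN courses b ON a.course_id = b.id

Result:
student | course     
--------+------------
Grace   | Networks   
Wendy   | Programming
George  | Networks   
Carol   | Networks   
Quinn   | Programming
Mia     | Physics    
Olivia  | Networks   
Aaron   | NULL       


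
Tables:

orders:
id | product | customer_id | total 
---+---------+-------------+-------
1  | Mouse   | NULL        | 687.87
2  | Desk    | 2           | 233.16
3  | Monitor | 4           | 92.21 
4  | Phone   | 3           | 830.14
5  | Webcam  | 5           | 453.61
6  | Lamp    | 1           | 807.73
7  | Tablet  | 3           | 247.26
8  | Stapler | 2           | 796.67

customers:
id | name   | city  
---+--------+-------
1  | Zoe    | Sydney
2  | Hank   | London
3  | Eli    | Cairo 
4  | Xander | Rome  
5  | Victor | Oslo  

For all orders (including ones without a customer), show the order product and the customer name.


LEFT JOIN keeps every row from orders (the left table); where customer_id has no match in customers, the customer columns become NULL. Walk through each order:
  - order 1 (Mouse): customer_id=NULL, no match -> kept with NULL
  - order 2 (Desk): customer_id=2 -> matches Hank
  - order 3 (Monitor): customer_id=4 -> matches Xander
  - order 4 (Phone): customer_id=3 -> matches Eli
  - order 5 (Webcam): customer_id=5 -> matches Victor
  - order 6 (Lamp): customer_id=1 -> matches Zoe
  - order 7 (Tablet): customer_id=3 -> matches Eli
  - order 8 (Stapler): customer_id=2 -> matches Hank
All 8 rows appear; 1 has NULL customer.

SQL:
SELECT a.product, b.name AS customer
FROM orders a
LEFT JOIN customers b ON a.customer_id = b.id

Result:
product | customer
--------+---------
Mouse   | NULL    
Desk    | Hank    
Monitor | Xander  
Phone   | Eli     
Webcam  | Victor  
Lamp    | Zoe     
Tablet  | Eli     
Stapler | Hank    


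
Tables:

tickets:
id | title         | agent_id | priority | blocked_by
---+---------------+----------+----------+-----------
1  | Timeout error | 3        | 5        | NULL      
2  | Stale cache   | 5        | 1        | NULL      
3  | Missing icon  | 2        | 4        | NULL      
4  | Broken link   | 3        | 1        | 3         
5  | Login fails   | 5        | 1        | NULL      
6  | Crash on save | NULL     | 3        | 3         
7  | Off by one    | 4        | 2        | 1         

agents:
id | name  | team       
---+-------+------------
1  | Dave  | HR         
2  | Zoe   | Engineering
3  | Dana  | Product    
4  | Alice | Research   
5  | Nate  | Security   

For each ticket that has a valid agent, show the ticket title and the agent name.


INNER JOIN keeps only tickets rows whose agent_id matches an id in agents. Walk through each ticket:
  - ticket 1 (Timeout error): agent_id=3 -> matches Dana
  - ticket 2 (Stale cache): agent_id=5 -> matches Nate
  - ticket 3 (Missing icon): agent_id=2 -> matches Zoe
  - ticket 4 (Broken link): agent_id=3 -> matches Dana
  - ticket 5 (Login fails): agent_id=5 -> matches Nate
  - ticket 6 (Crash on save): agent_id=NULL, no match -> dropped
  - ticket 7 (Off by one): agent_id=4 -> matches Alice
So 1 of 7 rows is dropped.

SQL:
SELECT a.title, b.name AS agent
FROM tickets a
INNER JOIN agents b ON a.agent_id = b.id

Result:
title         | agent
--------------+------
Timeout error | Dana 
Stale cache   | Nate 
Missing icon  | Zoe  
Broken link   | Dana 
Login fails   | Nate 
Off by one    | Alice


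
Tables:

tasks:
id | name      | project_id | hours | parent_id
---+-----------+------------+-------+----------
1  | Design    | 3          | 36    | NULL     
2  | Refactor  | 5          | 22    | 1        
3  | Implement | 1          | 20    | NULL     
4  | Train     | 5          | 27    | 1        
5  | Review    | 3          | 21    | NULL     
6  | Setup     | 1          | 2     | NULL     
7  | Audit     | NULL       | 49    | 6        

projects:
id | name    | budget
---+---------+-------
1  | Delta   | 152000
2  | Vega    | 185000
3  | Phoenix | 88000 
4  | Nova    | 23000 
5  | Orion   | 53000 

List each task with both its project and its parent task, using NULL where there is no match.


Two LEFT JOINs from the same base table tasks: one to projects via project_id, one to tasks itself via parent_id. Both are LEFT so every task is preserved.
Match against projects:
  - task 1 (Design): project_id=3 -> matches Phoenix
  - task 2 (Refactor): project_id=5 -> matches Orion
  - task 3 (Implement): project_id=1 -> matches Delta
  - task 4 (Train): project_id=5 -> matches Orion
  - task 5 (Review): project_id=3 -> matches Phoenix
  - task 6 (Setup): project_id=1 -> matches Delta
  - task 7 (Audit): project_id=NULL, no match -> kept with NULL
Match against tasks (self):
  - task 1 (Design): parent_id=NULL -> NULL
  - task 2 (Refactor): parent_id=1 -> Design
  - task 3 (Implement): parent_id=NULL -> NULL
  - task 4 (Train): parent_id=1 -> Design
  - task 5 (Review): parent_id=NULL -> NULL
  - task 6 (Setup): parent_id=NULL -> NULL
  - task 7 (Audit): parent_id=6 -> Setup

SQL:
SELECT a.name, b.name AS project, c.name AS parent
FROM tasks a
LEFT JOIN projects b ON a.project_id = b.id
LEFT JOIN tasks c ON a.parent_id = c.id

Result:
name      | project | parent
----------+---------+-------
Design    | Phoenix | NULL  
Refactor  | Orion   | Design
Implement | Delta   | NULL  
Train     | Orion   | Design
Review    | Phoenix | NULL  
Setup     | Delta   | NULL  
Audit     | NULL    | Setup 


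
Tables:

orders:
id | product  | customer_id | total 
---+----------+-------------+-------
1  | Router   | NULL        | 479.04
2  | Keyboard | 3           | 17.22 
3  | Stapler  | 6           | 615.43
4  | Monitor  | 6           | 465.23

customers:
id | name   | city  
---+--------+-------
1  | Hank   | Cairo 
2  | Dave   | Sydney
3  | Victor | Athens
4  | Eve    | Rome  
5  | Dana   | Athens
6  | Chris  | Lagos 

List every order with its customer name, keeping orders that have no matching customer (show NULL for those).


LEFT JOIN keeps every row from orders (the left table); where customer_id has no match in customers, the customer columns become NULL. Walk through each order:
  - order 1 (Router): customer_id=NULL, no match -> kept with NULL
  - order 2 (Keyboard): customer_id=3 -> matches Victor
  - order 3 (Stapler): customer_id=6 -> matches Chris
  - order 4 (Monitor): customer_id=6 -> matches Chris
All 4 rows appear; 1 has NULL customer.

SQL:
SELECT a.product, b.name AS customer
FROM orders a
LEFT JOIN customers b ON a.customer_id = b.id

Result:
product  | customer
---------+---------
Router   | NULL    
Keyboard | Victor  
Stapler  | Chris   
Monitor  | Chris   


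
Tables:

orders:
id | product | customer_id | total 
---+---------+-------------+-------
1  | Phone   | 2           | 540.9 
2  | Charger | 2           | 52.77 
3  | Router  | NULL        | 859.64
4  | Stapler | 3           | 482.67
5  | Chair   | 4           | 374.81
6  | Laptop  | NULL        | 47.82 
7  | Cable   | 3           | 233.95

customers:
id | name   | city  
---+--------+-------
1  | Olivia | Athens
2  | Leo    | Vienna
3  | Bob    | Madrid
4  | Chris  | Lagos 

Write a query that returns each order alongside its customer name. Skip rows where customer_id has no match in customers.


INNER JOIN keeps only orders rows whose customer_id matches an id in customers. Walk through each order:
  - order 1 (Phone): customer_id=2 -> matches Leo
  - order 2 (Charger): customer_id=2 -> matches Leo
  - order 3 (Router): customer_id=NULL, no match -> dropped
  - order 4 (Stapler): customer_id=3 -> matches Bob
  - order 5 (Chair): customer_id=4 -> matches Chris
  - order 6 (Laptop): customer_id=NULL, no match -> dropped
  - order 7 (Cable): customer_id=3 -> matches Bob
So 2 of 7 rows are dropped.

SQL:
SELECT a.product, b.name AS customer
FROM orders a
INNER JOIN customers b ON a.customer_id = b.id

Result:
product | customer
--------+---------
Phone   | Leo     
Charger | Leo     
Stapler | Bob     
Chair   | Chris   
Cable   | Bob     


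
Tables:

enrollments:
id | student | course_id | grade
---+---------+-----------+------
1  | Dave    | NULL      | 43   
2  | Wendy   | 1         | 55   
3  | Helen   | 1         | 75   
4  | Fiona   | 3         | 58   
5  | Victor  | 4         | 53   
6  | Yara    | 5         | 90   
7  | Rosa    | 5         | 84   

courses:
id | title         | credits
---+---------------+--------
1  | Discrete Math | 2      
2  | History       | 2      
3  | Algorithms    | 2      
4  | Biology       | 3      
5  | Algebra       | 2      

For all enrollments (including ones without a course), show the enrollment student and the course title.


LEFT JOIN keeps every row from enrollments (the left table); where course_id has no match in courses, the course columns become NULL. Walk through each enrollment:
  - enrollment 1 (Dave): course_id=NULL, no match -> kept with NULL
  - enrollment 2 (Wendy): course_id=1 -> matches Discrete Math
  - enrollment 3 (Helen): course_id=1 -> matches Discrete Math
  - enrollment 4 (Fiona): course_id=3 -> matches Algorithms
  - enrollment 5 (Victor): course_id=4 -> matches Biology
  - enrollment 6 (Yara): course_id=5 -> matches Algebra
  - enrollment 7 (Rosa): course_id=5 -> matches Algebra
All 7 rows appear; 1 has NULL course.

SQL:
SELECT a.student, b.title AS course
FROM enrollments a
LEFT JOIN courses b ON a.course_id = b.id

Result:
student | course       
--------+--------------
Dave    | NULL         
Wendy   | Discrete Math
Helen   | Discrete Math
Fiona   | Algorithms   
Victor  | Biology      
Yara    | Algebra      
Rosa    | Algebra      


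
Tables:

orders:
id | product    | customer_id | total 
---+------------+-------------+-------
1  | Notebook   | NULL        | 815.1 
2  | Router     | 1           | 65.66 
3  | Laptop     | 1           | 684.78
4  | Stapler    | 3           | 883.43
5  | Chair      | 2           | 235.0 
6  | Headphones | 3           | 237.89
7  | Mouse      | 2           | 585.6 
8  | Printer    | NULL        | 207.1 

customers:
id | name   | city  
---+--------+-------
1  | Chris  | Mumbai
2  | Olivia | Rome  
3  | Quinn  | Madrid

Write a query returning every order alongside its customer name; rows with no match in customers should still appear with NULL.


LEFT JOIN keeps every row from orders (the left table); where customer_id has no match in customers, the customer columns become NULL. Walk through each order:
  - order 1 (Notebook): customer_id=NULL, no match -> kept with NULL
  - order 2 (Router): customer_id=1 -> matches Chris
  - order 3 (Laptop): customer_id=1 -> matches Chris
  - order 4 (Stapler): customer_id=3 -> matches Quinn
  - order 5 (Chair): customer_id=2 -> matches Olivia
  - order 6 (Headphones): customer_id=3 -> matches Quinn
  - order 7 (Mouse): customer_id=2 -> matches Olivia
  - order 8 (Printer): customer_id=NULL, no match -> kept with NULL
All 8 rows appear; 2 have NULL customer.

SQL:
SELECT a.product, b.name AS customer
FROM orders a
LEFT JOIN customers b ON a.customer_id = b.id

Result:
product    | customer
-----------+---------
Notebook   | NULL    
Router     | Chris   
Laptop     | Chris   
Stapler    | Quinn   
Chair      | Olivia  
Headphones | Quinn   
Mouse      | Olivia  
Printer    | NULL    


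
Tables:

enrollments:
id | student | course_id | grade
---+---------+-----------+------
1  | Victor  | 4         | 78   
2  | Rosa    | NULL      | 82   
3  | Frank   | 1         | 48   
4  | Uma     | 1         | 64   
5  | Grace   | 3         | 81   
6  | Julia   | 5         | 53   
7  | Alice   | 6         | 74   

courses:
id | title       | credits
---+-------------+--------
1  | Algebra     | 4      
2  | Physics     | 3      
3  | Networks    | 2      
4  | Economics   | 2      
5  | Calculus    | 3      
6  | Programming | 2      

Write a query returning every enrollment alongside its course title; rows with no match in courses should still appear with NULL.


LEFT JOIN keeps every row from enrollments (the left table); where course_id has no match in courses, the course columns become NULL. Walk through each enrollment:
  - enrollment 1 (Victor): course_id=4 -> matches Economics
  - enrollment 2 (Rosa): course_id=NULL, no match -> kept with NULL
  - enrollment 3 (Frank): course_id=1 -> matches Algebra
  - enrollment 4 (Uma): course_id=1 -> matches Algebra
  - enrollment 5 (Grace): course_id=3 -> matches Networks
  - enrollment 6 (Julia): course_id=5 -> matches Calculus
  - enrollment 7 (Alice): course_id=6 -> matches Programming
All 7 rows appear; 1 has NULL course.

SQL:
SELECT a.student, b.title AS course
FROM enrollments a
LEFT JOIN courses b ON a.course_id = b.id

Result:
student | course     
--------+------------
Victor  | Economics  
Rosa    | NULL       
Frank   | Algebra    
Uma     | Algebra    
Grace   | Networks   
Julia   | Calculus   
Alice   | Programming


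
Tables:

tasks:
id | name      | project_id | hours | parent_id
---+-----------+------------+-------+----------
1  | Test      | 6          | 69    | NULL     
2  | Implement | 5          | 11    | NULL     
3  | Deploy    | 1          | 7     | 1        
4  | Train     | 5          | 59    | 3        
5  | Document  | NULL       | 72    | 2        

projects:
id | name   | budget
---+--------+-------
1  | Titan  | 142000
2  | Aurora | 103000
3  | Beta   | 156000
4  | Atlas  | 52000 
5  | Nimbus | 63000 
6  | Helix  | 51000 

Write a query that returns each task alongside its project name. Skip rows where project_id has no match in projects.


INNER JOIN keeps only tasks rows whose project_id matches an id in projects. Walk through each task:
  - task 1 (Test): project_id=6 -> matches Helix
  - task 2 (Implement): project_id=5 -> matches Nimbus
  - task 3 (Deploy): project_id=1 -> matches Titan
  - task 4 (Train): project_id=5 -> matches Nimbus
  - task 5 (Document): project_id=NULL, no match -> dropped
So 1 of 5 rows is dropped.

SQL:
SELECT a.name, b.name AS project
FROM tasks a
INNER JOIN projects b ON a.project_id = b.id

Result:
name      | project
----------+--------
Test      | Helix  
Implement | Nimbus 
Deploy    | Titan  
Train     | Nimbus 


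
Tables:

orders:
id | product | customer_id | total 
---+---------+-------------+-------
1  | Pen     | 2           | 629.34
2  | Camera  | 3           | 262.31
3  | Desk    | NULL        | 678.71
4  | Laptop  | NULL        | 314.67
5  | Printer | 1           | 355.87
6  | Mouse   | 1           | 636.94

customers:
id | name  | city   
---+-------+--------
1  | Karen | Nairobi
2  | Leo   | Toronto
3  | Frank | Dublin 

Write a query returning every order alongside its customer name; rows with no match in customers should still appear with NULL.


LEFT JOIN keeps every row from orders (the left table); where customer_id has no match in customers, the customer columns become NULL. Walk through each order:
  - order 1 (Pen): customer_id=2 -> matches Leo
  - order 2 (Camera): customer_id=3 -> matches Frank
  - order 3 (Desk): customer_id=NULL, no match -> kept with NULL
  - order 4 (Laptop): customer_id=NULL, no match -> kept with NULL
  - order 5 (Printer): customer_id=1 -> matches Karen
  - order 6 (Mouse): customer_id=1 -> matches Karen
All 6 rows appear; 2 have NULL customer.

SQL:
SELECT a.product, b.name AS customer
FROM orders a
LEFT JOIN customers b ON a.customer_id = b.id

Result:
product | customer
--------+---------
Pen     | Leo     
Camera  | Frank   
Desk    | NULL    
Laptop  | NULL    
Printer | Karen   
Mouse   | Karen   


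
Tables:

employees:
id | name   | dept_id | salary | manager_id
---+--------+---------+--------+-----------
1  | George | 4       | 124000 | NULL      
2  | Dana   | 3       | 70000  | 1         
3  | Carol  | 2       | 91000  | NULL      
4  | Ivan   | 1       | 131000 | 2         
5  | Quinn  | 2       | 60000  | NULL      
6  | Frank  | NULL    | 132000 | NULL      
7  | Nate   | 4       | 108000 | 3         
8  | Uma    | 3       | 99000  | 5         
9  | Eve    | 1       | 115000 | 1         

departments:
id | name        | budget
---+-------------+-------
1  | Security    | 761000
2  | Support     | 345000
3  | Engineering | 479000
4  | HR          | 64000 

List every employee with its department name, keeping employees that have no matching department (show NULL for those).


LEFT JOIN keeps every row from employees (the left table); where dept_id has no match in departments, the department columns become NULL. Walk through each employee:
  - employee 1 (George): dept_id=4 -> matches HR
  - employee 2 (Dana): dept_id=3 -> matches Engineering
  - employee 3 (Carol): dept_id=2 -> matches Support
  - employee 4 (Ivan): dept_id=1 -> matches Security
  - employee 5 (Quinn): dept_id=2 -> matches Support
  - employee 6 (Frank): dept_id=NULL, no match -> kept with NULL
  - employee 7 (Nate): dept_id=4 -> matches HR
  - employee 8 (Uma): dept_id=3 -> matches Engineering
  - employee 9 (Eve): dept_id=1 -> matches Security
All 9 rows appear; 1 has NULL department.

SQL:
SELECT a.name, b.name AS department
FROM employees a
LEFT JOIN departments b ON a.dept_id = b.id

Result:
name   | department 
-------+------------
George | HR         
Dana   | Engineering
Carol  | Support    
Ivan   | Security   
Quinn  | Support    
Frank  | NULL       
Nate   | HR         
Uma    | Engineering
Eve    | Security   


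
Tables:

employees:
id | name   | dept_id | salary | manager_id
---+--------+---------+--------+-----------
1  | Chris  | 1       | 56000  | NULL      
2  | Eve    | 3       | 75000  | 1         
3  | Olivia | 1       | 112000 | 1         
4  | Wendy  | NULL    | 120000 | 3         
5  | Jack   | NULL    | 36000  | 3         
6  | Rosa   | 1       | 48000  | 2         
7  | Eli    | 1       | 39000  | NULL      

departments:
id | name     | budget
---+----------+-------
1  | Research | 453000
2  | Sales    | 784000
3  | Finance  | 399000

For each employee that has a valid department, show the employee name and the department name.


INNER JOIN keeps only employees rows whose dept_id matches an id in departments. Walk through each employee:
  - employee 1 (Chris): dept_id=1 -> matches Research
  - employee 2 (Eve): dept_id=3 -> matches Finance
  - employee 3 (Olivia): dept_id=1 -> matches Research
  - employee 4 (Wendy): dept_id=NULL, no match -> dropped
  - employee 5 (Jack): dept_id=NULL, no match -> dropped
  - employee 6 (Rosa): dept_id=1 -> matches Research
  - employee 7 (Eli): dept_id=1 -> matches Research
So 2 of 7 rows are dropped.

SQL:
SELECT a.name, b.name AS department
FROM employees a
INNER JOIN departments b ON a.dept_id = b.id

Result:
name   | department
-------+-----------
Chris  | Research  
Eve    | Finance   
Olivia | Research  
Rosa   | Research  
Eli    | Research  


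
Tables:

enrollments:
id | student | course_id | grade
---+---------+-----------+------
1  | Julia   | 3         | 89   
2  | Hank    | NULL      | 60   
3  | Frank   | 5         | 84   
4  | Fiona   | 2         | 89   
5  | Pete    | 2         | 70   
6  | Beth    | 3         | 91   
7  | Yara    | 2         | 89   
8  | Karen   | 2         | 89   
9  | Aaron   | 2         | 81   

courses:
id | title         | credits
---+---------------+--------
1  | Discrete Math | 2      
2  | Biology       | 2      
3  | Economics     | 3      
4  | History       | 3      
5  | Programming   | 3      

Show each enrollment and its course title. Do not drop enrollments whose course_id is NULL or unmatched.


LEFT JOIN keeps every row from enrollments (the left table); where course_id has no match in courses, the course columns become NULL. Walk through each enrollment:
  - enrollment 1 (Julia): course_id=3 -> matches Economics
  - enrollment 2 (Hank): course_id=NULL, no match -> kept with NULL
  - enrollment 3 (Frank): course_id=5 -> matches Programming
  - enrollment 4 (Fiona): course_id=2 -> matches Biology
  - enrollment 5 (Pete): course_id=2 -> matches Biology
  - enrollment 6 (Beth): course_id=3 -> matches Economics
  - enrollment 7 (Yara): course_id=2 -> matches Biology
  - enrollment 8 (Karen): course_id=2 -> matches Biology
  - enrollment 9 (Aaron): course_id=2 -> matches Biology
All 9 rows appear; 1 has NULL course.

SQL:
SELECT a.student, b.title AS course
FROM enrollments a
LEFT JOIN courses b ON a.course_id = b.id

Result:
student | course     
--------+------------
Julia   | Economics  
Hank    | NULL       
Frank   | Programming
Fiona   | Biology    
Pete    | Biology    
Beth    | Economics  
Yara    | Biology    
Karen   | Biology    
Aaron   | Biology    


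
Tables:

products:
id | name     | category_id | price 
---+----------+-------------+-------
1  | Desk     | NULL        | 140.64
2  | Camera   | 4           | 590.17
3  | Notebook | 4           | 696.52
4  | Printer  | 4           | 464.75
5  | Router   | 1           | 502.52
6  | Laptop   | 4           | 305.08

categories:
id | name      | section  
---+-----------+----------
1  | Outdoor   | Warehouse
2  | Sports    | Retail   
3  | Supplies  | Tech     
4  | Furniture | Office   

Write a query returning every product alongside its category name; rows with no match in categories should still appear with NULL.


LEFT JOIN keeps every row from products (the left table); where category_id has no match in categories, the category columns become NULL. Walk through each product:
  - product 1 (Desk): category_id=NULL, no match -> kept with NULL
  - product 2 (Camera): category_id=4 -> matches Furniture
  - product 3 (Notebook): category_id=4 -> matches Furniture
  - product 4 (Printer): category_id=4 -> matches Furniture
  - product 5 (Router): category_id=1 -> matches Outdoor
  - product 6 (Laptop): category_id=4 -> matches Furniture
All 6 rows appear; 1 has NULL category.

SQL:
SELECT a.name, b.name AS category
FROM products a
LEFT JOIN categories b ON a.category_id = b.id

Result:
name     | category 
---------+----------
Desk     | NULL     
Camera   | Furniture
Notebook | Furniture
Printer  | Furniture
Router   | Outdoor  
Laptop   | Furniture


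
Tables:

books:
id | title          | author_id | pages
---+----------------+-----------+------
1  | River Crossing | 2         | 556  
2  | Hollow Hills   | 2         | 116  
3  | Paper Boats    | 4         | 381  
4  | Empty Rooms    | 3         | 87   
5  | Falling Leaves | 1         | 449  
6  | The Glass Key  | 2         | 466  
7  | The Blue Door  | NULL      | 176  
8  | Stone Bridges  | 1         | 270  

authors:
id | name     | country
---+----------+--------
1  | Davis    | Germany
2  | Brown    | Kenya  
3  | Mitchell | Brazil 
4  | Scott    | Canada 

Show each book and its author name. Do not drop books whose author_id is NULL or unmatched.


LEFT JOIN keeps every row from books (the left table); where author_id has no match in authors, the author columns become NULL. Walk through each book:
  - book 1 (River Crossing): author_id=2 -> matches Brown
  - book 2 (Hollow Hills): author_id=2 -> matches Brown
  - book 3 (Paper Boats): author_id=4 -> matches Scott
  - book 4 (Empty Rooms): author_id=3 -> matches Mitchell
  - book 5 (Falling Leaves): author_id=1 -> matches Davis
  - book 6 (The Glass Key): author_id=2 -> matches Brown
  - book 7 (The Blue Door): author_id=NULL, no match -> kept with NULL
  - book 8 (Stone Bridges): author_id=1 -> matches Davis
All 8 rows appear; 1 has NULL author.

SQL:
SELECT a.title, b.name AS author
FROM books a
LEFT JOIN authors b ON a.author_id = b.id

Result:
title          | author  
---------------+---------
River Crossing | Brown   
Hollow Hills   | Brown   
Paper Boats    | Scott   
Empty Rooms    | Mitchell
Falling Leaves | Davis   
The Glass Key  | Brown   
The Blue Door  | NULL    
Stone Bridges  | Davis   


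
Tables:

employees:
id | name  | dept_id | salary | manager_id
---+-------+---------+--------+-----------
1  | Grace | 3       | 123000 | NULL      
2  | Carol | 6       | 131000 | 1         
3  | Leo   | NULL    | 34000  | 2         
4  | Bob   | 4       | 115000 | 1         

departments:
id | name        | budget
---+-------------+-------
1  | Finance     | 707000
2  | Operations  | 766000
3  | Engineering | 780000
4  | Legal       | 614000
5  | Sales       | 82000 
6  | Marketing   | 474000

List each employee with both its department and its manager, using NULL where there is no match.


Two LEFT JOINs from the same base table employees: one to departments via dept_id, one to employees itself via manager_id. Both are LEFT so every employee is preserved.
Match against departments:
  - employee 1 (Grace): dept_id=3 -> matches Engineering
  - employee 2 (Carol): dept_id=6 -> matches Marketing
  - employee 3 (Leo): dept_id=NULL, no match -> kept with NULL
  - employee 4 (Bob): dept_id=4 -> matches Legal
Match against employees (self):
  - employee 1 (Grace): manager_id=NULL -> NULL
  - employee 2 (Carol): manager_id=1 -> Grace
  - employee 3 (Leo): manager_id=2 -> Carol
  - employee 4 (Bob): manager_id=1 -> Grace

SQL:
SELECT a.name, b.name AS department, c.name AS manager
FROM employees a
LEFT JOIN departments b ON a.dept_id = b.id
LEFT JOIN employees c ON a.manager_id = c.id

Result:
name  | department  | manager
------+-------------+--------
Grace | Engineering | NULL   
Carol | Marketing   | Grace  
Leo   | NULL        | Carol  
Bob   | Legal       | Grace  


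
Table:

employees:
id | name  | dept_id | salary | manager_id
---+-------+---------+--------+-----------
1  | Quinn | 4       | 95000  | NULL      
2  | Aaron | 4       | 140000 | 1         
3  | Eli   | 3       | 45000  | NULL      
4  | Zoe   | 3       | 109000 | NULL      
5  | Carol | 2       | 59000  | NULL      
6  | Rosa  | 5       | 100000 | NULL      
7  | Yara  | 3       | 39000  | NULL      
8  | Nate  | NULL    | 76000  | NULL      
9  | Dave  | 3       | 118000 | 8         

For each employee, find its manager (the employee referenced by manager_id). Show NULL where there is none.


This is a self-join: employees is joined to a second copy of itself, matching each row's manager_id to another row's id. Use LEFT JOIN so rows with manager_id=NULL are kept.
  - employee 1 (Quinn): manager_id=NULL -> NULL
  - employee 2 (Aaron): manager_id=1 -> Quinn
  - employee 3 (Eli): manager_id=NULL -> NULL
  - employee 4 (Zoe): manager_id=NULL -> NULL
  - employee 5 (Carol): manager_id=NULL -> NULL
  - employee 6 (Rosa): manager_id=NULL -> NULL
  - employee 7 (Yara): manager_id=NULL -> NULL
  - employee 8 (Nate): manager_id=NULL -> NULL
  - employee 9 (Dave): manager_id=8 -> Nate

SQL:
SELECT a.name AS item, b.name AS manager
FROM employees a
LEFT JOIN employees b ON a.manager_id = b.id

Result:
item  | manager
------+--------
Quinn | NULL   
Aaron | Quinn  
Eli   | NULL   
Zoe   | NULL   
Carol | NULL   
Rosa  | NULL   
Yara  | NULL   
Nate  | NULL   
Dave  | Nate   


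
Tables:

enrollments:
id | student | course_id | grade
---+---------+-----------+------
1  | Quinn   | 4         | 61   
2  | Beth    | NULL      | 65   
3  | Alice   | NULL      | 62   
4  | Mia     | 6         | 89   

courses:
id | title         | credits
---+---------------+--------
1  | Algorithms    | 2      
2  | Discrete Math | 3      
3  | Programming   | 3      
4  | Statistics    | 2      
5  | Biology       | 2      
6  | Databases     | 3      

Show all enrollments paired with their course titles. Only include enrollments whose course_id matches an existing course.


INNER JOIN keeps only enrollments rows whose course_id matches an id in courses. Walk through each enrollment:
  - enrollment 1 (Quinn): course_id=4 -> matches Statistics
  - enrollment 2 (Beth): course_id=NULL, no match -> dropped
  - enrollment 3 (Alice): course_id=NULL, no match -> dropped
  - enrollment 4 (Mia): course_id=6 -> matches Databases
So 2 of 4 rows are dropped.

SQL:
SELECT a.student, b.title AS course
FROM enrollments a
INNER JOIN courses b ON a.course_id = b.id

Result:
student | course    
--------+-----------
Quinn   | Statistics
Mia     | Databases 


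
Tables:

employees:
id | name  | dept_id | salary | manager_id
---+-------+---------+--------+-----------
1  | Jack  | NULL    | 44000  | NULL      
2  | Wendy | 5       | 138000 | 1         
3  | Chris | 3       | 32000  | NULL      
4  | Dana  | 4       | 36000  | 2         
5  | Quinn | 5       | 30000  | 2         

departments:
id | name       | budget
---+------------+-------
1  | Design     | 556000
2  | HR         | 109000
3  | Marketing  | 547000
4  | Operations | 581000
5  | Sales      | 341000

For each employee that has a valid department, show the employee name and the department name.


INNER JOIN keeps only employees rows whose dept_id matches an id in departments. Walk through each employee:
  - employee 1 (Jack): dept_id=NULL, no match -> dropped
  - employee 2 (Wendy): dept_id=5 -> matches Sales
  - employee 3 (Chris): dept_id=3 -> matches Marketing
  - employee 4 (Dana): dept_id=4 -> matches Operations
  - employee 5 (Quinn): dept_id=5 -> matches Sales
So 1 of 5 rows is dropped.

SQL:
SELECT a.name, b.name AS department
FROM employees a
INNER JOIN departments b ON a.dept_id = b.id

Result:
name  | department
------+-----------
Wendy | Sales     
Chris | Marketing 
Dana  | Operations
Quinn | Sales     


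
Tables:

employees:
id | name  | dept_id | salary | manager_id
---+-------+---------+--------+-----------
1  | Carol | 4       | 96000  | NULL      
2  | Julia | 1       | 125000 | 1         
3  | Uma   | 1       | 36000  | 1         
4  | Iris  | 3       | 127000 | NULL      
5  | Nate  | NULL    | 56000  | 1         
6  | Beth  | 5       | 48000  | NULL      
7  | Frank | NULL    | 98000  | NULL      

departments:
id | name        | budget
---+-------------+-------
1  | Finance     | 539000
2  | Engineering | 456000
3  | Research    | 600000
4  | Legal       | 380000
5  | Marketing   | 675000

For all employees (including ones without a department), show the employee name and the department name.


LEFT JOIN keeps every row from employees (the left table); where dept_id has no match in departments, the department columns become NULL. Walk through each employee:
  - employee 1 (Carol): dept_id=4 -> matches Legal
  - employee 2 (Julia): dept_id=1 -> matches Finance
  - employee 3 (Uma): dept_id=1 -> matches Finance
  - employee 4 (Iris): dept_id=3 -> matches Research
  - employee 5 (Nate): dept_id=NULL, no match -> kept with NULL
  - employee 6 (Beth): dept_id=5 -> matches Marketing
  - employee 7 (Frank): dept_id=NULL, no match -> kept with NULL
All 7 rows appear; 2 have NULL department.

SQL:
SELECT a.name, b.name AS department
FROM employees a
LEFT JOIN departments b ON a.dept_id = b.id

Result:
name  | department
------+-----------
Carol | Legal     
Julia | Finance   
Uma   | Finance   
Iris  | Research  
Nate  | NULL      
Beth  | Marketing 
Frank | NULL      
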